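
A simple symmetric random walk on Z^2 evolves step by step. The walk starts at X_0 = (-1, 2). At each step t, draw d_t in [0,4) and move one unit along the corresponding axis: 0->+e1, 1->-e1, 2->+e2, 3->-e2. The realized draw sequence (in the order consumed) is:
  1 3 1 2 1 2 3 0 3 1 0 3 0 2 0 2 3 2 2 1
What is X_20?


t=0: X=(-1, 2), d=1 → -e1, X_1=(-2, 2)
t=1: X=(-2, 2), d=3 → -e2, X_2=(-2, 1)
t=2: X=(-2, 1), d=1 → -e1, X_3=(-3, 1)
t=3: X=(-3, 1), d=2 → +e2, X_4=(-3, 2)
t=4: X=(-3, 2), d=1 → -e1, X_5=(-4, 2)
t=5: X=(-4, 2), d=2 → +e2, X_6=(-4, 3)
t=6: X=(-4, 3), d=3 → -e2, X_7=(-4, 2)
t=7: X=(-4, 2), d=0 → +e1, X_8=(-3, 2)
t=8: X=(-3, 2), d=3 → -e2, X_9=(-3, 1)
t=9: X=(-3, 1), d=1 → -e1, X_10=(-4, 1)
t=10: X=(-4, 1), d=0 → +e1, X_11=(-3, 1)
t=11: X=(-3, 1), d=3 → -e2, X_12=(-3, 0)
t=12: X=(-3, 0), d=0 → +e1, X_13=(-2, 0)
t=13: X=(-2, 0), d=2 → +e2, X_14=(-2, 1)
t=14: X=(-2, 1), d=0 → +e1, X_15=(-1, 1)
t=15: X=(-1, 1), d=2 → +e2, X_16=(-1, 2)
t=16: X=(-1, 2), d=3 → -e2, X_17=(-1, 1)
t=17: X=(-1, 1), d=2 → +e2, X_18=(-1, 2)
t=18: X=(-1, 2), d=2 → +e2, X_19=(-1, 3)
t=19: X=(-1, 3), d=1 → -e1, X_20=(-2, 3)

(-2, 3)


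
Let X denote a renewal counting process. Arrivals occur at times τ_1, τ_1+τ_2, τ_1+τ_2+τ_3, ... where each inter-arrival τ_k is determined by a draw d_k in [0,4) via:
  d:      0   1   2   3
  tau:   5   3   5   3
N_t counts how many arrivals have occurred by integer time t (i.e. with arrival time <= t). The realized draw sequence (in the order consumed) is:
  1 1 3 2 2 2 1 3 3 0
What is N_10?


draw d_1=1: τ_1=3, arrival time A_1=3
draw d_2=1: τ_2=3, arrival time A_2=6
draw d_3=3: τ_3=3, arrival time A_3=9
draw d_4=2: τ_4=5, arrival time A_4=14
draw d_5=2: τ_5=5, arrival time A_5=19
draw d_6=2: τ_6=5, arrival time A_6=24
draw d_7=1: τ_7=3, arrival time A_7=27
draw d_8=3: τ_8=3, arrival time A_8=30
draw d_9=3: τ_9=3, arrival time A_9=33
draw d_10=0: τ_10=5, arrival time A_10=38
N_t over t=0..10: 0:0 1:0 2:0 3:1 4:1 5:1 6:2 7:2 8:2 9:3 10:3

3


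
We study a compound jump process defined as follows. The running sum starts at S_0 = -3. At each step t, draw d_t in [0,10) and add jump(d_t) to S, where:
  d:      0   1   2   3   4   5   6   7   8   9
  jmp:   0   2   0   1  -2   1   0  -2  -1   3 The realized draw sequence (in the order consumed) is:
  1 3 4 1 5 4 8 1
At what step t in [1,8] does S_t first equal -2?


t=0: S=-3, d=1, jump=2, S_1=-1
t=1: S=-1, d=3, jump=1, S_2=0
t=2: S=0, d=4, jump=-2, S_3=-2
t=3: S=-2, d=1, jump=2, S_4=0
t=4: S=0, d=5, jump=1, S_5=1
t=5: S=1, d=4, jump=-2, S_6=-1
t=6: S=-1, d=8, jump=-1, S_7=-2
t=7: S=-2, d=1, jump=2, S_8=0

3


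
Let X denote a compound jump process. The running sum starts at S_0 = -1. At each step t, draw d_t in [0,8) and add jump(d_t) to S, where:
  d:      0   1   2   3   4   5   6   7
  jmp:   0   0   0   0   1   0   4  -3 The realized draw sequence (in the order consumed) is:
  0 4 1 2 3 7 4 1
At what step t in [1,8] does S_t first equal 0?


2

t=0: S=-1, d=0, jump=0, S_1=-1
t=1: S=-1, d=4, jump=1, S_2=0
t=2: S=0, d=1, jump=0, S_3=0
t=3: S=0, d=2, jump=0, S_4=0
t=4: S=0, d=3, jump=0, S_5=0
t=5: S=0, d=7, jump=-3, S_6=-3
t=6: S=-3, d=4, jump=1, S_7=-2
t=7: S=-2, d=1, jump=0, S_8=-2


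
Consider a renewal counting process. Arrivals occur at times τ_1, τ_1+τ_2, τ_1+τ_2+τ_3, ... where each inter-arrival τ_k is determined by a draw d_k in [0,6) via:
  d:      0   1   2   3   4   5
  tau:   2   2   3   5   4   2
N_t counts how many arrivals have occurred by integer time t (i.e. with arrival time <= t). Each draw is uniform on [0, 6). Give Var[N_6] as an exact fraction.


Inter-arrival values over d=0..5: [2, 2, 3, 5, 4, 2]
Each d has probability 1/6, so the pmf of τ is: f(2) = 1/2, f(3) = 1/6, f(4) = 1/6, f(5) = 1/6
Let p_n(j) = P(N_n = j), with p_0 = [1]. Condition on τ_1: p_n(0) = P(τ > n), and for j >= 1, p_n(j) = Σ_{k<=n} f(k)·p_{n−k}(j−1)
p_1 = [1]  (j = 0)
p_2 = [1/2, 1/2]  (j = 0..1)
p_3 = [1/3, 2/3]  (j = 0..1)
p_4 = [1/6, 7/12, 1/4]  (j = 0..2)
p_5 = [0, 7/12, 5/12]  (j = 0..2)
p_6 = [0, 7/18, 35/72, 1/8]  (j = 0..3)
E[N_6] = Σ j·p_6(j) = 125/72;  E[N_6²] = Σ j²·p_6(j) = 83/24
Var[N_6] = 83/24 − (125/72)² = 2303/5184

2303/5184


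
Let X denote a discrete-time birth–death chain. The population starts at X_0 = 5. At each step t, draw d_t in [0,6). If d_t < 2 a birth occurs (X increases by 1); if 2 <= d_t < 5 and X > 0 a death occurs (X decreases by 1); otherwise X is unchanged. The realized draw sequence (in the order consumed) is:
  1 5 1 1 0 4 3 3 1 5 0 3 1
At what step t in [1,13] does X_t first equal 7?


3

t=0: X=5, d=1 → birth, X_1=6
t=1: X=6, d=5 → hold, X_2=6
t=2: X=6, d=1 → birth, X_3=7
t=3: X=7, d=1 → birth, X_4=8
t=4: X=8, d=0 → birth, X_5=9
t=5: X=9, d=4 → death, X_6=8
t=6: X=8, d=3 → death, X_7=7
t=7: X=7, d=3 → death, X_8=6
t=8: X=6, d=1 → birth, X_9=7
t=9: X=7, d=5 → hold, X_10=7
t=10: X=7, d=0 → birth, X_11=8
t=11: X=8, d=3 → death, X_12=7
t=12: X=7, d=1 → birth, X_13=8


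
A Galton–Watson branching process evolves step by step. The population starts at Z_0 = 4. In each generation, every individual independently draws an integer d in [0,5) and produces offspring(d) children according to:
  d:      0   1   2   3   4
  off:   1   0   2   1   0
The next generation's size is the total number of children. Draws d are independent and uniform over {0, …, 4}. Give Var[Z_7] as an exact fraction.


14161903616/6103515625

Outcome values over d=0..4: [1, 0, 2, 1, 0]
Σy = 4, Σy² = 6, M = 5
μ = 4/5 = 4/5,  σ² = 6/5 − (4/5)² = 14/25
V_0 = 0, E_0 = 4
V_1 = 14/25·E_0 + (4/5)²·V_0 = 56/25;  E_1 = 16/5
V_2 = 14/25·E_1 + (4/5)²·V_1 = 2016/625;  E_2 = 64/25
V_3 = 14/25·E_2 + (4/5)²·V_2 = 54656/15625;  E_3 = 256/125
V_4 = 14/25·E_3 + (4/5)²·V_3 = 1322496/390625;  E_4 = 1024/625
V_5 = 14/25·E_4 + (4/5)²·V_4 = 30119936/9765625;  E_5 = 4096/3125
V_6 = 14/25·E_5 + (4/5)²·V_5 = 661118976/244140625;  E_6 = 16384/15625
V_7 = 14/25·E_6 + (4/5)²·V_6 = 14161903616/6103515625;  E_7 = 65536/78125


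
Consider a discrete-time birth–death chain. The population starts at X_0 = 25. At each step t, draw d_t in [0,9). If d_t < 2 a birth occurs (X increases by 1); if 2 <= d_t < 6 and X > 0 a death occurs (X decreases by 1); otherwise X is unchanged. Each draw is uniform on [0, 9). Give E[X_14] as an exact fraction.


197/9

X can drop by at most 1 per step and X_0 = 25 > T = 14, so X_t >= 25 − t >= 11 > 0 for every t <= 14: the floor at 0 (the 'and X > 0' condition) never binds. Hence X_14 = X_0 + Σ_{t<14} Y_t with i.i.d. increments Y_t = y(d_t) ∈ {+1, −1, 0}.
Outcome values over d=0..8: [1, 1, -1, -1, -1, -1, 0, 0, 0]
Σy = -2, Σy² = 6, M = 9
μ = -2/9 = -2/9,  σ² = 6/9 − (-2/9)² = 50/81
E[X_14] = 25 + 14·(-2/9) = 197/9


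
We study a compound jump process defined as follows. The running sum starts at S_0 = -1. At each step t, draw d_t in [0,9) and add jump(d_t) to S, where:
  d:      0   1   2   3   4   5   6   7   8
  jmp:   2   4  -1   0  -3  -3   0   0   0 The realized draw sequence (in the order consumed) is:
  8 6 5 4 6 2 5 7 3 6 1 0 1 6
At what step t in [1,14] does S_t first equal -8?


t=0: S=-1, d=8, jump=0, S_1=-1
t=1: S=-1, d=6, jump=0, S_2=-1
t=2: S=-1, d=5, jump=-3, S_3=-4
t=3: S=-4, d=4, jump=-3, S_4=-7
t=4: S=-7, d=6, jump=0, S_5=-7
t=5: S=-7, d=2, jump=-1, S_6=-8
t=6: S=-8, d=5, jump=-3, S_7=-11
t=7: S=-11, d=7, jump=0, S_8=-11
t=8: S=-11, d=3, jump=0, S_9=-11
t=9: S=-11, d=6, jump=0, S_10=-11
t=10: S=-11, d=1, jump=4, S_11=-7
t=11: S=-7, d=0, jump=2, S_12=-5
t=12: S=-5, d=1, jump=4, S_13=-1
t=13: S=-1, d=6, jump=0, S_14=-1

6


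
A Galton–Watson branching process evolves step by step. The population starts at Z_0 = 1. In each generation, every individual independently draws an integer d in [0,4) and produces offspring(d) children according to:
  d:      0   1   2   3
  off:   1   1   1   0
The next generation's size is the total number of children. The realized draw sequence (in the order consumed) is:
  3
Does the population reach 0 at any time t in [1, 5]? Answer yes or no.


yes

gen 0: Z_0=1, draws=[3], offspring=[0], Z_1=0
gen 1: Z_1=0, draws=[], offspring=[], Z_2=0
gen 2: Z_2=0, draws=[], offspring=[], Z_3=0
gen 3: Z_3=0, draws=[], offspring=[], Z_4=0
gen 4: Z_4=0, draws=[], offspring=[], Z_5=0


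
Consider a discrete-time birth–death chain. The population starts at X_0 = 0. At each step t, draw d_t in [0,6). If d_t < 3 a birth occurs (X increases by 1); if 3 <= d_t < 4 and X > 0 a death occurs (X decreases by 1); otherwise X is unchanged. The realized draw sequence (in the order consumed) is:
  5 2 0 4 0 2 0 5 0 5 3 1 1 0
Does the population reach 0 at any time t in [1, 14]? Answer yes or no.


yes

t=0: X=0, d=5 → hold, X_1=0
t=1: X=0, d=2 → birth, X_2=1
t=2: X=1, d=0 → birth, X_3=2
t=3: X=2, d=4 → hold, X_4=2
t=4: X=2, d=0 → birth, X_5=3
t=5: X=3, d=2 → birth, X_6=4
t=6: X=4, d=0 → birth, X_7=5
t=7: X=5, d=5 → hold, X_8=5
t=8: X=5, d=0 → birth, X_9=6
t=9: X=6, d=5 → hold, X_10=6
t=10: X=6, d=3 → death, X_11=5
t=11: X=5, d=1 → birth, X_12=6
t=12: X=6, d=1 → birth, X_13=7
t=13: X=7, d=0 → birth, X_14=8


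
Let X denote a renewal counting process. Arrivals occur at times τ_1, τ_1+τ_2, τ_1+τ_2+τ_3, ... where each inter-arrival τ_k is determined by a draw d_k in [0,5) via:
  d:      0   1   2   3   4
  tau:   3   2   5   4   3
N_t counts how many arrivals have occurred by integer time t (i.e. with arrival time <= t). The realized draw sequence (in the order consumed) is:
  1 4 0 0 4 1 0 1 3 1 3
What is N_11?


draw d_1=1: τ_1=2, arrival time A_1=2
draw d_2=4: τ_2=3, arrival time A_2=5
draw d_3=0: τ_3=3, arrival time A_3=8
draw d_4=0: τ_4=3, arrival time A_4=11
draw d_5=4: τ_5=3, arrival time A_5=14
draw d_6=1: τ_6=2, arrival time A_6=16
draw d_7=0: τ_7=3, arrival time A_7=19
draw d_8=1: τ_8=2, arrival time A_8=21
draw d_9=3: τ_9=4, arrival time A_9=25
draw d_10=1: τ_10=2, arrival time A_10=27
draw d_11=3: τ_11=4, arrival time A_11=31
N_t over t=0..11: 0:0 1:0 2:1 3:1 4:1 5:2 6:2 7:2 8:3 9:3 10:3 11:4

4


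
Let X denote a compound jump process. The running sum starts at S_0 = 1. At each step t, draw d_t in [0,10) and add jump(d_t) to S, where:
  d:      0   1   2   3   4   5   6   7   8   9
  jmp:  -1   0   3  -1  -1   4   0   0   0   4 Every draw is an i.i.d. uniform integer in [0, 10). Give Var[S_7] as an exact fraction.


658/25

Outcome values over d=0..9: [-1, 0, 3, -1, -1, 4, 0, 0, 0, 4]
Σy = 8, Σy² = 44, M = 10
μ = 8/10 = 4/5,  σ² = 44/10 − (4/5)² = 94/25
Independent increments: Var[S_7] = 7·σ² = 7·(94/25) = 658/25


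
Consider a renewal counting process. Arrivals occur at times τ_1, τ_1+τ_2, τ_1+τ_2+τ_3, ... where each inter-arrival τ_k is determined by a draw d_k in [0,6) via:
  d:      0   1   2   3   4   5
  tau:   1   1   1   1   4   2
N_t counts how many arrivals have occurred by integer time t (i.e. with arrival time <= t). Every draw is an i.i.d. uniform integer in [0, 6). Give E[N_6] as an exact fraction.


Inter-arrival values over d=0..5: [1, 1, 1, 1, 4, 2]
Each d has probability 1/6, so the pmf of τ is: f(1) = 2/3, f(2) = 1/6, f(4) = 1/6
Renewal equation for m(n) = E[N_n]: condition on τ_1 = k (if k <= n, one arrival plus a fresh copy on the remaining n−k steps): m(n) = F(n) + Σ_{k<=n} f(k)·m(n−k), where F(n) = P(τ <= n) and m(0) = 0
m(1) = F(1) = 2/3
m(2) = F(2) + f(1)·m(1) = 5/6 + 2/3·2/3 = 23/18
m(3) = F(3) + f(1)·m(2) + f(2)·m(1) = 5/6 + 2/3·23/18 + 1/6·2/3 = 97/54
m(4) = F(4) + f(1)·m(3) + f(2)·m(2) = 1 + 2/3·97/54 + 1/6·23/18 = 781/324
m(5) = F(5) + f(1)·m(4) + f(2)·m(3) + f(4)·m(1) = 1 + 2/3·781/324 + 1/6·97/54 + 1/6·2/3 = 2933/972
m(6) = F(6) + f(1)·m(5) + f(2)·m(4) + f(4)·m(2) = 1 + 2/3·2933/972 + 1/6·781/324 + 1/6·23/18 = 21149/5832
E[N_6] = m(6) = 21149/5832

21149/5832


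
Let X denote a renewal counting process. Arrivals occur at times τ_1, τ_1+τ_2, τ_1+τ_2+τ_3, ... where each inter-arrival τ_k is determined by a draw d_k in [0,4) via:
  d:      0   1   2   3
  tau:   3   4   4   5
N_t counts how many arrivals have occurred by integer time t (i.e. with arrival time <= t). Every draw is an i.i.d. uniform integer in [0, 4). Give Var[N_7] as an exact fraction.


55/256

Inter-arrival values over d=0..3: [3, 4, 4, 5]
Each d has probability 1/4, so the pmf of τ is: f(3) = 1/4, f(4) = 1/2, f(5) = 1/4
Let p_n(j) = P(N_n = j), with p_0 = [1]. Condition on τ_1: p_n(0) = P(τ > n), and for j >= 1, p_n(j) = Σ_{k<=n} f(k)·p_{n−k}(j−1)
p_1 = [1]  (j = 0)
p_2 = [1]  (j = 0)
p_3 = [3/4, 1/4]  (j = 0..1)
p_4 = [1/4, 3/4]  (j = 0..1)
p_5 = [0, 1]  (j = 0..1)
p_6 = [0, 15/16, 1/16]  (j = 0..2)
p_7 = [0, 11/16, 5/16]  (j = 0..2)
E[N_7] = Σ j·p_7(j) = 21/16;  E[N_7²] = Σ j²·p_7(j) = 31/16
Var[N_7] = 31/16 − (21/16)² = 55/256


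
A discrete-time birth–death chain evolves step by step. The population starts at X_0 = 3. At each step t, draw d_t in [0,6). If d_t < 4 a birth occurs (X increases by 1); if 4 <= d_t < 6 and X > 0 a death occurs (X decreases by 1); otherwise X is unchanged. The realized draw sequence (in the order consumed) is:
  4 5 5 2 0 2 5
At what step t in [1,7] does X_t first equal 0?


t=0: X=3, d=4 → death, X_1=2
t=1: X=2, d=5 → death, X_2=1
t=2: X=1, d=5 → death, X_3=0
t=3: X=0, d=2 → birth, X_4=1
t=4: X=1, d=0 → birth, X_5=2
t=5: X=2, d=2 → birth, X_6=3
t=6: X=3, d=5 → death, X_7=2

3


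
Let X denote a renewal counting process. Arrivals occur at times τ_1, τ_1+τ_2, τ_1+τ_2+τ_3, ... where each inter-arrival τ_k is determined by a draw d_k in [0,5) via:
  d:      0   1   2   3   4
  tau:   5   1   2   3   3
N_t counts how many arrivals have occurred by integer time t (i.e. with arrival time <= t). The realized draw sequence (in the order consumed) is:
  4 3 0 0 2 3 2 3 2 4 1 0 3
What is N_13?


3

draw d_1=4: τ_1=3, arrival time A_1=3
draw d_2=3: τ_2=3, arrival time A_2=6
draw d_3=0: τ_3=5, arrival time A_3=11
draw d_4=0: τ_4=5, arrival time A_4=16
draw d_5=2: τ_5=2, arrival time A_5=18
draw d_6=3: τ_6=3, arrival time A_6=21
draw d_7=2: τ_7=2, arrival time A_7=23
draw d_8=3: τ_8=3, arrival time A_8=26
draw d_9=2: τ_9=2, arrival time A_9=28
draw d_10=4: τ_10=3, arrival time A_10=31
draw d_11=1: τ_11=1, arrival time A_11=32
draw d_12=0: τ_12=5, arrival time A_12=37
draw d_13=3: τ_13=3, arrival time A_13=40
N_t over t=0..13: 0:0 1:0 2:0 3:1 4:1 5:1 6:2 7:2 8:2 9:2 10:2 11:3 12:3 13:3


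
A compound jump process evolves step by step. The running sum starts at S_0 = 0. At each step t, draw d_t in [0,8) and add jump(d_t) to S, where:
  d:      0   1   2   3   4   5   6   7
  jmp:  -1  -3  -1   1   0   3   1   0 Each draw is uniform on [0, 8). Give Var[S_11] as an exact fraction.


Outcome values over d=0..7: [-1, -3, -1, 1, 0, 3, 1, 0]
Σy = 0, Σy² = 22, M = 8
μ = 0/8 = 0,  σ² = 22/8 − (0)² = 11/4
Independent increments: Var[S_11] = 11·σ² = 11·(11/4) = 121/4

121/4


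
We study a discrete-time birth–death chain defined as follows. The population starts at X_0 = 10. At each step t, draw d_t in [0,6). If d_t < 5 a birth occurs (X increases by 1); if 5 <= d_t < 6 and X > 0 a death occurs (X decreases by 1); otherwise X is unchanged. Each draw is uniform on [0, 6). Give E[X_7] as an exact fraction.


44/3

X can drop by at most 1 per step and X_0 = 10 > T = 7, so X_t >= 10 − t >= 3 > 0 for every t <= 7: the floor at 0 (the 'and X > 0' condition) never binds. Hence X_7 = X_0 + Σ_{t<7} Y_t with i.i.d. increments Y_t = y(d_t) ∈ {+1, −1, 0}.
Outcome values over d=0..5: [1, 1, 1, 1, 1, -1]
Σy = 4, Σy² = 6, M = 6
μ = 4/6 = 2/3,  σ² = 6/6 − (2/3)² = 5/9
E[X_7] = 10 + 7·(2/3) = 44/3


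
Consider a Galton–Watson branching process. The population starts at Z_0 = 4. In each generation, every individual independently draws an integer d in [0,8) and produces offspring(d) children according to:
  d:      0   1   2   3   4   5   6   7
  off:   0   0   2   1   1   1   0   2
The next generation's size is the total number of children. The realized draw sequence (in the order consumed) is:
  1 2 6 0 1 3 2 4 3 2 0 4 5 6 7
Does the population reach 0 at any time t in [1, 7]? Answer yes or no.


gen 0: Z_0=4, draws=[1, 2, 6, 0], offspring=[0, 2, 0, 0], Z_1=2
gen 1: Z_1=2, draws=[1, 3], offspring=[0, 1], Z_2=1
gen 2: Z_2=1, draws=[2], offspring=[2], Z_3=2
gen 3: Z_3=2, draws=[4, 3], offspring=[1, 1], Z_4=2
gen 4: Z_4=2, draws=[2, 0], offspring=[2, 0], Z_5=2
gen 5: Z_5=2, draws=[4, 5], offspring=[1, 1], Z_6=2
gen 6: Z_6=2, draws=[6, 7], offspring=[0, 2], Z_7=2

no


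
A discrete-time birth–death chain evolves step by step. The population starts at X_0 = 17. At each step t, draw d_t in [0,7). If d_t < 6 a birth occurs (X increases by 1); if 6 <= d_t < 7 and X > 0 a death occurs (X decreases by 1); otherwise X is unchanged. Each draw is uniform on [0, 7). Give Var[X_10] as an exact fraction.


240/49

X can drop by at most 1 per step and X_0 = 17 > T = 10, so X_t >= 17 − t >= 7 > 0 for every t <= 10: the floor at 0 (the 'and X > 0' condition) never binds. Hence X_10 = X_0 + Σ_{t<10} Y_t with i.i.d. increments Y_t = y(d_t) ∈ {+1, −1, 0}.
Outcome values over d=0..6: [1, 1, 1, 1, 1, 1, -1]
Σy = 5, Σy² = 7, M = 7
μ = 5/7 = 5/7,  σ² = 7/7 − (5/7)² = 24/49
Independent increments: Var[X_10] = 10·σ² = 10·(24/49) = 240/49


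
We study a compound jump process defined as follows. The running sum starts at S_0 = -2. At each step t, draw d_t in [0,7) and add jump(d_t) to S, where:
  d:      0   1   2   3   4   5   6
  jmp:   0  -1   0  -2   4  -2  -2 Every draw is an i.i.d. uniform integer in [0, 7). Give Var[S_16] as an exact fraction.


3104/49

Outcome values over d=0..6: [0, -1, 0, -2, 4, -2, -2]
Σy = -3, Σy² = 29, M = 7
μ = -3/7 = -3/7,  σ² = 29/7 − (-3/7)² = 194/49
Independent increments: Var[S_16] = 16·σ² = 16·(194/49) = 3104/49


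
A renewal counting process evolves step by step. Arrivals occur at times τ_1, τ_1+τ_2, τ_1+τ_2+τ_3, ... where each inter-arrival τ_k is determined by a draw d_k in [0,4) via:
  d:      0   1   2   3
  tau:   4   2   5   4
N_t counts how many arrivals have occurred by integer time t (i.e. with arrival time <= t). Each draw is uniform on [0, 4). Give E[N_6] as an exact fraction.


85/64

Inter-arrival values over d=0..3: [4, 2, 5, 4]
Each d has probability 1/4, so the pmf of τ is: f(2) = 1/4, f(4) = 1/2, f(5) = 1/4
Renewal equation for m(n) = E[N_n]: condition on τ_1 = k (if k <= n, one arrival plus a fresh copy on the remaining n−k steps): m(n) = F(n) + Σ_{k<=n} f(k)·m(n−k), where F(n) = P(τ <= n) and m(0) = 0
m(1) = F(1) = 0
m(2) = F(2) = 1/4
m(3) = F(3) = 1/4
m(4) = F(4) + f(2)·m(2) = 3/4 + 1/4·1/4 = 13/16
m(5) = F(5) + f(2)·m(3) = 1 + 1/4·1/4 = 17/16
m(6) = F(6) + f(2)·m(4) + f(4)·m(2) = 1 + 1/4·13/16 + 1/2·1/4 = 85/64
E[N_6] = m(6) = 85/64


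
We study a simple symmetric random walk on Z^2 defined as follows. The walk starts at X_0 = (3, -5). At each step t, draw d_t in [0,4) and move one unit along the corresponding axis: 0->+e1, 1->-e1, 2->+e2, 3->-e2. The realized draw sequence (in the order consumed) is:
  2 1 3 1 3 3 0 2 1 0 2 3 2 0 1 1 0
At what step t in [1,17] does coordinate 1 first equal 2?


2

t=0: X=(3, -5), d=2 → +e2, X_1=(3, -4)
t=1: X=(3, -4), d=1 → -e1, X_2=(2, -4)
t=2: X=(2, -4), d=3 → -e2, X_3=(2, -5)
t=3: X=(2, -5), d=1 → -e1, X_4=(1, -5)
t=4: X=(1, -5), d=3 → -e2, X_5=(1, -6)
t=5: X=(1, -6), d=3 → -e2, X_6=(1, -7)
t=6: X=(1, -7), d=0 → +e1, X_7=(2, -7)
t=7: X=(2, -7), d=2 → +e2, X_8=(2, -6)
t=8: X=(2, -6), d=1 → -e1, X_9=(1, -6)
t=9: X=(1, -6), d=0 → +e1, X_10=(2, -6)
t=10: X=(2, -6), d=2 → +e2, X_11=(2, -5)
t=11: X=(2, -5), d=3 → -e2, X_12=(2, -6)
t=12: X=(2, -6), d=2 → +e2, X_13=(2, -5)
t=13: X=(2, -5), d=0 → +e1, X_14=(3, -5)
t=14: X=(3, -5), d=1 → -e1, X_15=(2, -5)
t=15: X=(2, -5), d=1 → -e1, X_16=(1, -5)
t=16: X=(1, -5), d=0 → +e1, X_17=(2, -5)


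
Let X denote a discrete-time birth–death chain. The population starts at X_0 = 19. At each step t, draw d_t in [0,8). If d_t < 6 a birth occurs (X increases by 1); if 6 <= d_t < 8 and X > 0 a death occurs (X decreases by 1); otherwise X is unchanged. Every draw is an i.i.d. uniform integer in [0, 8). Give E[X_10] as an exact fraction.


24

X can drop by at most 1 per step and X_0 = 19 > T = 10, so X_t >= 19 − t >= 9 > 0 for every t <= 10: the floor at 0 (the 'and X > 0' condition) never binds. Hence X_10 = X_0 + Σ_{t<10} Y_t with i.i.d. increments Y_t = y(d_t) ∈ {+1, −1, 0}.
Outcome values over d=0..7: [1, 1, 1, 1, 1, 1, -1, -1]
Σy = 4, Σy² = 8, M = 8
μ = 4/8 = 1/2,  σ² = 8/8 − (1/2)² = 3/4
E[X_10] = 19 + 10·(1/2) = 24


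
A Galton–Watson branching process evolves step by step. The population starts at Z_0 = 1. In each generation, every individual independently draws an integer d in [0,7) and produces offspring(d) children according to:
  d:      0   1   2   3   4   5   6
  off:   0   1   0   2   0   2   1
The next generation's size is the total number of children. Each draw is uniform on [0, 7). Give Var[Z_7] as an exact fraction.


Outcome values over d=0..6: [0, 1, 0, 2, 0, 2, 1]
Σy = 6, Σy² = 10, M = 7
μ = 6/7 = 6/7,  σ² = 10/7 − (6/7)² = 34/49
V_0 = 0, E_0 = 1
V_1 = 34/49·E_0 + (6/7)²·V_0 = 34/49;  E_1 = 6/7
V_2 = 34/49·E_1 + (6/7)²·V_1 = 2652/2401;  E_2 = 36/49
V_3 = 34/49·E_2 + (6/7)²·V_2 = 155448/117649;  E_3 = 216/343
V_4 = 34/49·E_3 + (6/7)²·V_3 = 8115120/5764801;  E_4 = 1296/2401
V_5 = 34/49·E_4 + (6/7)²·V_4 = 397941984/282475249;  E_5 = 7776/16807
V_6 = 34/49·E_5 + (6/7)²·V_5 = 18769413312/13841287201;  E_6 = 46656/117649
V_7 = 34/49·E_6 + (6/7)²·V_6 = 862325958528/678223072849;  E_7 = 279936/823543

862325958528/678223072849


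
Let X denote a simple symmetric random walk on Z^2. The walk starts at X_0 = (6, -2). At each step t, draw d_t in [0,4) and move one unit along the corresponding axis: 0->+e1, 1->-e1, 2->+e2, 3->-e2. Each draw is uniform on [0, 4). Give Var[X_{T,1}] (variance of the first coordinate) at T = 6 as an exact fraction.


3

Outcome values over d=0..3: [1, -1, 0, 0]
Σy = 0, Σy² = 2, M = 4
μ = 0/4 = 0,  σ² = 2/4 − (0)² = 1/2
Independent increments: Var[X_6] = 6·σ² = 6·(1/2) = 3


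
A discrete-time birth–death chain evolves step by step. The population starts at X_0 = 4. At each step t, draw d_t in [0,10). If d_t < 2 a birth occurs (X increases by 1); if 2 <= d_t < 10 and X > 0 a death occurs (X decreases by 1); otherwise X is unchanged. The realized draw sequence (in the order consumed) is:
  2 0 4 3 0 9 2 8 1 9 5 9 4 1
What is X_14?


t=0: X=4, d=2 → death, X_1=3
t=1: X=3, d=0 → birth, X_2=4
t=2: X=4, d=4 → death, X_3=3
t=3: X=3, d=3 → death, X_4=2
t=4: X=2, d=0 → birth, X_5=3
t=5: X=3, d=9 → death, X_6=2
t=6: X=2, d=2 → death, X_7=1
t=7: X=1, d=8 → death, X_8=0
t=8: X=0, d=1 → birth, X_9=1
t=9: X=1, d=9 → death, X_10=0
t=10: X=0, d=5 → hold, X_11=0
t=11: X=0, d=9 → hold, X_12=0
t=12: X=0, d=4 → hold, X_13=0
t=13: X=0, d=1 → birth, X_14=1

1


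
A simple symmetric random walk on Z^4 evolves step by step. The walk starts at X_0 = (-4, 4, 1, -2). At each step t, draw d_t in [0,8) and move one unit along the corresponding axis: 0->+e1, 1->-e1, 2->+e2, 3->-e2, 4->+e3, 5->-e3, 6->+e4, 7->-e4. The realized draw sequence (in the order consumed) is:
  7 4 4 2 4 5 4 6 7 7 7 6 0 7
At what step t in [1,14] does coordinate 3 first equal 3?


3

t=0: X=(-4, 4, 1, -2), d=7 → -e4, X_1=(-4, 4, 1, -3)
t=1: X=(-4, 4, 1, -3), d=4 → +e3, X_2=(-4, 4, 2, -3)
t=2: X=(-4, 4, 2, -3), d=4 → +e3, X_3=(-4, 4, 3, -3)
t=3: X=(-4, 4, 3, -3), d=2 → +e2, X_4=(-4, 5, 3, -3)
t=4: X=(-4, 5, 3, -3), d=4 → +e3, X_5=(-4, 5, 4, -3)
t=5: X=(-4, 5, 4, -3), d=5 → -e3, X_6=(-4, 5, 3, -3)
t=6: X=(-4, 5, 3, -3), d=4 → +e3, X_7=(-4, 5, 4, -3)
t=7: X=(-4, 5, 4, -3), d=6 → +e4, X_8=(-4, 5, 4, -2)
t=8: X=(-4, 5, 4, -2), d=7 → -e4, X_9=(-4, 5, 4, -3)
t=9: X=(-4, 5, 4, -3), d=7 → -e4, X_10=(-4, 5, 4, -4)
t=10: X=(-4, 5, 4, -4), d=7 → -e4, X_11=(-4, 5, 4, -5)
t=11: X=(-4, 5, 4, -5), d=6 → +e4, X_12=(-4, 5, 4, -4)
t=12: X=(-4, 5, 4, -4), d=0 → +e1, X_13=(-3, 5, 4, -4)
t=13: X=(-3, 5, 4, -4), d=7 → -e4, X_14=(-3, 5, 4, -5)


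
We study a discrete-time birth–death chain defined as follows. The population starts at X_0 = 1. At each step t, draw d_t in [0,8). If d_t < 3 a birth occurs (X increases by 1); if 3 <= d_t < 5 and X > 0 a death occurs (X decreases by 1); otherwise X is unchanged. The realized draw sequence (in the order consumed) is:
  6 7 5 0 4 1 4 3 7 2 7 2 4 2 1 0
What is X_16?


t=0: X=1, d=6 → hold, X_1=1
t=1: X=1, d=7 → hold, X_2=1
t=2: X=1, d=5 → hold, X_3=1
t=3: X=1, d=0 → birth, X_4=2
t=4: X=2, d=4 → death, X_5=1
t=5: X=1, d=1 → birth, X_6=2
t=6: X=2, d=4 → death, X_7=1
t=7: X=1, d=3 → death, X_8=0
t=8: X=0, d=7 → hold, X_9=0
t=9: X=0, d=2 → birth, X_10=1
t=10: X=1, d=7 → hold, X_11=1
t=11: X=1, d=2 → birth, X_12=2
t=12: X=2, d=4 → death, X_13=1
t=13: X=1, d=2 → birth, X_14=2
t=14: X=2, d=1 → birth, X_15=3
t=15: X=3, d=0 → birth, X_16=4

4


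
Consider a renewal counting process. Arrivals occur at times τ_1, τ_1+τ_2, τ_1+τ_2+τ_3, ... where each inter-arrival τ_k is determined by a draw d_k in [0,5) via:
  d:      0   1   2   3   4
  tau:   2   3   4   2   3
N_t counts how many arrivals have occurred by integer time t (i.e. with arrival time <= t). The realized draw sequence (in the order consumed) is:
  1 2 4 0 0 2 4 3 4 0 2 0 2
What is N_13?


4

draw d_1=1: τ_1=3, arrival time A_1=3
draw d_2=2: τ_2=4, arrival time A_2=7
draw d_3=4: τ_3=3, arrival time A_3=10
draw d_4=0: τ_4=2, arrival time A_4=12
draw d_5=0: τ_5=2, arrival time A_5=14
draw d_6=2: τ_6=4, arrival time A_6=18
draw d_7=4: τ_7=3, arrival time A_7=21
draw d_8=3: τ_8=2, arrival time A_8=23
draw d_9=4: τ_9=3, arrival time A_9=26
draw d_10=0: τ_10=2, arrival time A_10=28
draw d_11=2: τ_11=4, arrival time A_11=32
draw d_12=0: τ_12=2, arrival time A_12=34
draw d_13=2: τ_13=4, arrival time A_13=38
N_t over t=0..13: 0:0 1:0 2:0 3:1 4:1 5:1 6:1 7:2 8:2 9:2 10:3 11:3 12:4 13:4


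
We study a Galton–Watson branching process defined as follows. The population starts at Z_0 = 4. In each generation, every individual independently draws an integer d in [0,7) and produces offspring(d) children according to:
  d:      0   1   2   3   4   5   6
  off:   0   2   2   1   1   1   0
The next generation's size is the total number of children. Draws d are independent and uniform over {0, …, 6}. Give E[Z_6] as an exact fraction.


4

Outcome values over d=0..6: [0, 2, 2, 1, 1, 1, 0]
Σy = 7, Σy² = 11, M = 7
μ = 7/7 = 1,  σ² = 11/7 − (1)² = 4/7
E[Z_0] = 4
E[Z_1] = 1·E[Z_0] = 4
E[Z_2] = 1·E[Z_1] = 4
E[Z_3] = 1·E[Z_2] = 4
E[Z_4] = 1·E[Z_3] = 4
E[Z_5] = 1·E[Z_4] = 4
E[Z_6] = 1·E[Z_5] = 4


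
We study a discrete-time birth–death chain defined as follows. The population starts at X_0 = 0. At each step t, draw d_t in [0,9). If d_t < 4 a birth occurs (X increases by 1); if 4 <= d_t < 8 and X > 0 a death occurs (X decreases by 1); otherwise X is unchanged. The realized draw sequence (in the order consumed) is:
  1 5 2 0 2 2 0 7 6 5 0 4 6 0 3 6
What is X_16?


2

t=0: X=0, d=1 → birth, X_1=1
t=1: X=1, d=5 → death, X_2=0
t=2: X=0, d=2 → birth, X_3=1
t=3: X=1, d=0 → birth, X_4=2
t=4: X=2, d=2 → birth, X_5=3
t=5: X=3, d=2 → birth, X_6=4
t=6: X=4, d=0 → birth, X_7=5
t=7: X=5, d=7 → death, X_8=4
t=8: X=4, d=6 → death, X_9=3
t=9: X=3, d=5 → death, X_10=2
t=10: X=2, d=0 → birth, X_11=3
t=11: X=3, d=4 → death, X_12=2
t=12: X=2, d=6 → death, X_13=1
t=13: X=1, d=0 → birth, X_14=2
t=14: X=2, d=3 → birth, X_15=3
t=15: X=3, d=6 → death, X_16=2


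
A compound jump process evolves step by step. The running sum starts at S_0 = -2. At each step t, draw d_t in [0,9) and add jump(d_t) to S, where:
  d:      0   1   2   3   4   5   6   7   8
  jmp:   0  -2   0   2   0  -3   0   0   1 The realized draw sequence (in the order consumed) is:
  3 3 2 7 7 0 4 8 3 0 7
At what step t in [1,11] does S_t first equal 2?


2

t=0: S=-2, d=3, jump=2, S_1=0
t=1: S=0, d=3, jump=2, S_2=2
t=2: S=2, d=2, jump=0, S_3=2
t=3: S=2, d=7, jump=0, S_4=2
t=4: S=2, d=7, jump=0, S_5=2
t=5: S=2, d=0, jump=0, S_6=2
t=6: S=2, d=4, jump=0, S_7=2
t=7: S=2, d=8, jump=1, S_8=3
t=8: S=3, d=3, jump=2, S_9=5
t=9: S=5, d=0, jump=0, S_10=5
t=10: S=5, d=7, jump=0, S_11=5


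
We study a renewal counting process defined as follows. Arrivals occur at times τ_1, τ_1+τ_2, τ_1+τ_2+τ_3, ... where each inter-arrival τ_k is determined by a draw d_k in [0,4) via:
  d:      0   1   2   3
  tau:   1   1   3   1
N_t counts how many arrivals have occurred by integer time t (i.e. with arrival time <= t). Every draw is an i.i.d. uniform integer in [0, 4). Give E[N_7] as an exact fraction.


76463/16384

Inter-arrival values over d=0..3: [1, 1, 3, 1]
Each d has probability 1/4, so the pmf of τ is: f(1) = 3/4, f(3) = 1/4
Renewal equation for m(n) = E[N_n]: condition on τ_1 = k (if k <= n, one arrival plus a fresh copy on the remaining n−k steps): m(n) = F(n) + Σ_{k<=n} f(k)·m(n−k), where F(n) = P(τ <= n) and m(0) = 0
m(1) = F(1) = 3/4
m(2) = F(2) + f(1)·m(1) = 3/4 + 3/4·3/4 = 21/16
m(3) = F(3) + f(1)·m(2) = 1 + 3/4·21/16 = 127/64
m(4) = F(4) + f(1)·m(3) + f(3)·m(1) = 1 + 3/4·127/64 + 1/4·3/4 = 685/256
m(5) = F(5) + f(1)·m(4) + f(3)·m(2) = 1 + 3/4·685/256 + 1/4·21/16 = 3415/1024
m(6) = F(6) + f(1)·m(5) + f(3)·m(3) = 1 + 3/4·3415/1024 + 1/4·127/64 = 16373/4096
m(7) = F(7) + f(1)·m(6) + f(3)·m(4) = 1 + 3/4·16373/4096 + 1/4·685/256 = 76463/16384
E[N_7] = m(7) = 76463/16384


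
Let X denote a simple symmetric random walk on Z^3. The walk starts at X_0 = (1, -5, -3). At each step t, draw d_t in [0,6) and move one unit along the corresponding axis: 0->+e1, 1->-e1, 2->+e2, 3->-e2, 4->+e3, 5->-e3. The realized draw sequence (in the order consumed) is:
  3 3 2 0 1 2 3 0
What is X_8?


(2, -6, -3)

t=0: X=(1, -5, -3), d=3 → -e2, X_1=(1, -6, -3)
t=1: X=(1, -6, -3), d=3 → -e2, X_2=(1, -7, -3)
t=2: X=(1, -7, -3), d=2 → +e2, X_3=(1, -6, -3)
t=3: X=(1, -6, -3), d=0 → +e1, X_4=(2, -6, -3)
t=4: X=(2, -6, -3), d=1 → -e1, X_5=(1, -6, -3)
t=5: X=(1, -6, -3), d=2 → +e2, X_6=(1, -5, -3)
t=6: X=(1, -5, -3), d=3 → -e2, X_7=(1, -6, -3)
t=7: X=(1, -6, -3), d=0 → +e1, X_8=(2, -6, -3)


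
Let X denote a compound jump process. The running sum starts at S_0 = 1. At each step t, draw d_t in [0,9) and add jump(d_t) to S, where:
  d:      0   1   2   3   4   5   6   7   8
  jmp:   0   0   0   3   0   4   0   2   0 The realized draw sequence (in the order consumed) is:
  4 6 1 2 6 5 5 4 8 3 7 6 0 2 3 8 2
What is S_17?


17

t=0: S=1, d=4, jump=0, S_1=1
t=1: S=1, d=6, jump=0, S_2=1
t=2: S=1, d=1, jump=0, S_3=1
t=3: S=1, d=2, jump=0, S_4=1
t=4: S=1, d=6, jump=0, S_5=1
t=5: S=1, d=5, jump=4, S_6=5
t=6: S=5, d=5, jump=4, S_7=9
t=7: S=9, d=4, jump=0, S_8=9
t=8: S=9, d=8, jump=0, S_9=9
t=9: S=9, d=3, jump=3, S_10=12
t=10: S=12, d=7, jump=2, S_11=14
t=11: S=14, d=6, jump=0, S_12=14
t=12: S=14, d=0, jump=0, S_13=14
t=13: S=14, d=2, jump=0, S_14=14
t=14: S=14, d=3, jump=3, S_15=17
t=15: S=17, d=8, jump=0, S_16=17
t=16: S=17, d=2, jump=0, S_17=17


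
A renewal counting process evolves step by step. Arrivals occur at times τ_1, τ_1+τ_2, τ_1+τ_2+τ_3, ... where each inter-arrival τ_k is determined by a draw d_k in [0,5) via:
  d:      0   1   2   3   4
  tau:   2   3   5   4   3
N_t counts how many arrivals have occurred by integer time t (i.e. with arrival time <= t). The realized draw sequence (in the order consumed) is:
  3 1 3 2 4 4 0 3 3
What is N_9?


2

draw d_1=3: τ_1=4, arrival time A_1=4
draw d_2=1: τ_2=3, arrival time A_2=7
draw d_3=3: τ_3=4, arrival time A_3=11
draw d_4=2: τ_4=5, arrival time A_4=16
draw d_5=4: τ_5=3, arrival time A_5=19
draw d_6=4: τ_6=3, arrival time A_6=22
draw d_7=0: τ_7=2, arrival time A_7=24
draw d_8=3: τ_8=4, arrival time A_8=28
draw d_9=3: τ_9=4, arrival time A_9=32
N_t over t=0..9: 0:0 1:0 2:0 3:0 4:1 5:1 6:1 7:2 8:2 9:2


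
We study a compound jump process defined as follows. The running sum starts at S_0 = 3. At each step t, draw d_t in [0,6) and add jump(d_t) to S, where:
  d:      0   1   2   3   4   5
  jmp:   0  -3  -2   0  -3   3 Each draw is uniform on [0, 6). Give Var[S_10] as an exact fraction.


Outcome values over d=0..5: [0, -3, -2, 0, -3, 3]
Σy = -5, Σy² = 31, M = 6
μ = -5/6 = -5/6,  σ² = 31/6 − (-5/6)² = 161/36
Independent increments: Var[S_10] = 10·σ² = 10·(161/36) = 805/18

805/18


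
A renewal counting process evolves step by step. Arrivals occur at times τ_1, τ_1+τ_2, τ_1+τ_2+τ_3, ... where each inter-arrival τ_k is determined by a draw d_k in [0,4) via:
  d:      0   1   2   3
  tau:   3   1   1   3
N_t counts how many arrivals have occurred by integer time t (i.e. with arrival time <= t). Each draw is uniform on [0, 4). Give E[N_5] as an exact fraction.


75/32

Inter-arrival values over d=0..3: [3, 1, 1, 3]
Each d has probability 1/4, so the pmf of τ is: f(1) = 1/2, f(3) = 1/2
Renewal equation for m(n) = E[N_n]: condition on τ_1 = k (if k <= n, one arrival plus a fresh copy on the remaining n−k steps): m(n) = F(n) + Σ_{k<=n} f(k)·m(n−k), where F(n) = P(τ <= n) and m(0) = 0
m(1) = F(1) = 1/2
m(2) = F(2) + f(1)·m(1) = 1/2 + 1/2·1/2 = 3/4
m(3) = F(3) + f(1)·m(2) = 1 + 1/2·3/4 = 11/8
m(4) = F(4) + f(1)·m(3) + f(3)·m(1) = 1 + 1/2·11/8 + 1/2·1/2 = 31/16
m(5) = F(5) + f(1)·m(4) + f(3)·m(2) = 1 + 1/2·31/16 + 1/2·3/4 = 75/32
E[N_5] = m(5) = 75/32


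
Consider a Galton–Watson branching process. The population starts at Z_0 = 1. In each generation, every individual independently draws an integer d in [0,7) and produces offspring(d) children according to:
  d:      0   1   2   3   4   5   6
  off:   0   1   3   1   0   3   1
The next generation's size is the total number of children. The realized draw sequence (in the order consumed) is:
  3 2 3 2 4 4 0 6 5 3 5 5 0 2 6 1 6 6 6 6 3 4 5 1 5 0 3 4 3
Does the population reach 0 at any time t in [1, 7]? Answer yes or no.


gen 0: Z_0=1, draws=[3], offspring=[1], Z_1=1
gen 1: Z_1=1, draws=[2], offspring=[3], Z_2=3
gen 2: Z_2=3, draws=[3, 2, 4], offspring=[1, 3, 0], Z_3=4
gen 3: Z_3=4, draws=[4, 0, 6, 5], offspring=[0, 0, 1, 3], Z_4=4
gen 4: Z_4=4, draws=[3, 5, 5, 0], offspring=[1, 3, 3, 0], Z_5=7
gen 5: Z_5=7, draws=[2, 6, 1, 6, 6, 6, 6], offspring=[3, 1, 1, 1, 1, 1, 1], Z_6=9
gen 6: Z_6=9, draws=[3, 4, 5, 1, 5, 0, 3, 4, 3], offspring=[1, 0, 3, 1, 3, 0, 1, 0, 1], Z_7=10

no


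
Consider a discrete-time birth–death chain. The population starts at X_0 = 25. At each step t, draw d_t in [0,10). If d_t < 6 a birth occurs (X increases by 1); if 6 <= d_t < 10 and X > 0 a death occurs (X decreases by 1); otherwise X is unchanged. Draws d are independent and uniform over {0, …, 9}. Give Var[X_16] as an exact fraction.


384/25

X can drop by at most 1 per step and X_0 = 25 > T = 16, so X_t >= 25 − t >= 9 > 0 for every t <= 16: the floor at 0 (the 'and X > 0' condition) never binds. Hence X_16 = X_0 + Σ_{t<16} Y_t with i.i.d. increments Y_t = y(d_t) ∈ {+1, −1, 0}.
Outcome values over d=0..9: [1, 1, 1, 1, 1, 1, -1, -1, -1, -1]
Σy = 2, Σy² = 10, M = 10
μ = 2/10 = 1/5,  σ² = 10/10 − (1/5)² = 24/25
Independent increments: Var[X_16] = 16·σ² = 16·(24/25) = 384/25


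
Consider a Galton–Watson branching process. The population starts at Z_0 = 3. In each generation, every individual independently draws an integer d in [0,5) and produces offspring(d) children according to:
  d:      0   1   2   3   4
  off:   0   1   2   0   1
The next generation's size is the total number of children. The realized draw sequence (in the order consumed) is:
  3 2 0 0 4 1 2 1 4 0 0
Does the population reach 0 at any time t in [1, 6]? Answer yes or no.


yes

gen 0: Z_0=3, draws=[3, 2, 0], offspring=[0, 2, 0], Z_1=2
gen 1: Z_1=2, draws=[0, 4], offspring=[0, 1], Z_2=1
gen 2: Z_2=1, draws=[1], offspring=[1], Z_3=1
gen 3: Z_3=1, draws=[2], offspring=[2], Z_4=2
gen 4: Z_4=2, draws=[1, 4], offspring=[1, 1], Z_5=2
gen 5: Z_5=2, draws=[0, 0], offspring=[0, 0], Z_6=0


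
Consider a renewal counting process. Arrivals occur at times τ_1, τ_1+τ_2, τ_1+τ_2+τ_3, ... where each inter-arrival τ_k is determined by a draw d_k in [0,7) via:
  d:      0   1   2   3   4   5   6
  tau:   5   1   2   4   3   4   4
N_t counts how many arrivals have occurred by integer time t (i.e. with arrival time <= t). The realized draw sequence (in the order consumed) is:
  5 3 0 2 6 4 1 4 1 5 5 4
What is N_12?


2

draw d_1=5: τ_1=4, arrival time A_1=4
draw d_2=3: τ_2=4, arrival time A_2=8
draw d_3=0: τ_3=5, arrival time A_3=13
draw d_4=2: τ_4=2, arrival time A_4=15
draw d_5=6: τ_5=4, arrival time A_5=19
draw d_6=4: τ_6=3, arrival time A_6=22
draw d_7=1: τ_7=1, arrival time A_7=23
draw d_8=4: τ_8=3, arrival time A_8=26
draw d_9=1: τ_9=1, arrival time A_9=27
draw d_10=5: τ_10=4, arrival time A_10=31
draw d_11=5: τ_11=4, arrival time A_11=35
draw d_12=4: τ_12=3, arrival time A_12=38
N_t over t=0..12: 0:0 1:0 2:0 3:0 4:1 5:1 6:1 7:1 8:2 9:2 10:2 11:2 12:2


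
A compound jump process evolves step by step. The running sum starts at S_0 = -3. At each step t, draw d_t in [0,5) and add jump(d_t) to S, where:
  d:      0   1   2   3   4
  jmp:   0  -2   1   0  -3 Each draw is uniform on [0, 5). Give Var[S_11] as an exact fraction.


594/25

Outcome values over d=0..4: [0, -2, 1, 0, -3]
Σy = -4, Σy² = 14, M = 5
μ = -4/5 = -4/5,  σ² = 14/5 − (-4/5)² = 54/25
Independent increments: Var[S_11] = 11·σ² = 11·(54/25) = 594/25


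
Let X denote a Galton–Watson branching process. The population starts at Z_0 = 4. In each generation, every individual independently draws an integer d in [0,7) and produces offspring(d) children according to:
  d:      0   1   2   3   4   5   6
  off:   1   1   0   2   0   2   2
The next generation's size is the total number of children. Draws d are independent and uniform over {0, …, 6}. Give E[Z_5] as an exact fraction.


131072/16807

Outcome values over d=0..6: [1, 1, 0, 2, 0, 2, 2]
Σy = 8, Σy² = 14, M = 7
μ = 8/7 = 8/7,  σ² = 14/7 − (8/7)² = 34/49
E[Z_0] = 4
E[Z_1] = 8/7·E[Z_0] = 32/7
E[Z_2] = 8/7·E[Z_1] = 256/49
E[Z_3] = 8/7·E[Z_2] = 2048/343
E[Z_4] = 8/7·E[Z_3] = 16384/2401
E[Z_5] = 8/7·E[Z_4] = 131072/16807


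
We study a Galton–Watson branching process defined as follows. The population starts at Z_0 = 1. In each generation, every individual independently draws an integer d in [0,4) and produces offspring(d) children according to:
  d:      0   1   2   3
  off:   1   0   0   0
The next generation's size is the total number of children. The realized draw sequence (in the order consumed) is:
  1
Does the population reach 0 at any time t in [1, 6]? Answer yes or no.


yes

gen 0: Z_0=1, draws=[1], offspring=[0], Z_1=0
gen 1: Z_1=0, draws=[], offspring=[], Z_2=0
gen 2: Z_2=0, draws=[], offspring=[], Z_3=0
gen 3: Z_3=0, draws=[], offspring=[], Z_4=0
gen 4: Z_4=0, draws=[], offspring=[], Z_5=0
gen 5: Z_5=0, draws=[], offspring=[], Z_6=0


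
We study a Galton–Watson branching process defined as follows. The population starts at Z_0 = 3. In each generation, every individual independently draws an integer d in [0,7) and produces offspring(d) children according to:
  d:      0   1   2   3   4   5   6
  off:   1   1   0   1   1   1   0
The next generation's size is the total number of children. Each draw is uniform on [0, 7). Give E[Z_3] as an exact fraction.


375/343

Outcome values over d=0..6: [1, 1, 0, 1, 1, 1, 0]
Σy = 5, Σy² = 5, M = 7
μ = 5/7 = 5/7,  σ² = 5/7 − (5/7)² = 10/49
E[Z_0] = 3
E[Z_1] = 5/7·E[Z_0] = 15/7
E[Z_2] = 5/7·E[Z_1] = 75/49
E[Z_3] = 5/7·E[Z_2] = 375/343


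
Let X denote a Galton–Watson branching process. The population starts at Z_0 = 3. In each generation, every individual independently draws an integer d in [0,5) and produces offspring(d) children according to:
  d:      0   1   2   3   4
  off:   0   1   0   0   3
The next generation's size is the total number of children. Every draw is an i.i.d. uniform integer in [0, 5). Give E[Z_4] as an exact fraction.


768/625

Outcome values over d=0..4: [0, 1, 0, 0, 3]
Σy = 4, Σy² = 10, M = 5
μ = 4/5 = 4/5,  σ² = 10/5 − (4/5)² = 34/25
E[Z_0] = 3
E[Z_1] = 4/5·E[Z_0] = 12/5
E[Z_2] = 4/5·E[Z_1] = 48/25
E[Z_3] = 4/5·E[Z_2] = 192/125
E[Z_4] = 4/5·E[Z_3] = 768/625
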